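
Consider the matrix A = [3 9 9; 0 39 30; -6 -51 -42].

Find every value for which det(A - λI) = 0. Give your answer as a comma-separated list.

-6, -3, 9

The characteristic polynomial is p(r) = det(rI - A).
Expanding the 3×3 determinant: p(r) = r^3 - 63r - 162.
Rational-root test: r = -6 gives p(-6) = 0.
Factor out (r + 6): p(r) = (r + 6)·(r^2 - 6r - 27).
The quadratic factors as (r + 3)·(r - 9).
Eigenvalues: -6, -3, 9.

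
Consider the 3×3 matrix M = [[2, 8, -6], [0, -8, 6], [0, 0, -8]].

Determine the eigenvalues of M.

M is upper triangular, so its eigenvalues are the diagonal entries.
Diagonal: 2, -8, -8.

-8, -8, 2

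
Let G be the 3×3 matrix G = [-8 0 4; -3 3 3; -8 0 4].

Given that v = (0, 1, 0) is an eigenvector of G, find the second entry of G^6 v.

First find the eigenvalue: Gv = (0, 3, 0) = 3·(0, 1, 0), so λ = 3.
Then G^6 v = λ^6·v = 3^6·(0, 1, 0) = 729·(0, 1, 0) = (0, 729, 0).

729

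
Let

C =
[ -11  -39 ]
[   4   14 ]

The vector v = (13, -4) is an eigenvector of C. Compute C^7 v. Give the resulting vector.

First find the eigenvalue: Cv = (13, -4) = 1·(13, -4), so λ = 1.
Then C^7 v = λ^7·v = 1^7·(13, -4) = 1·(13, -4) = (13, -4).

(13, -4)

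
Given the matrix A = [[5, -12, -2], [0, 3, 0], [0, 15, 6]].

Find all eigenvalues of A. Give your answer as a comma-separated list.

3, 5, 6

The characteristic polynomial is p(r) = det(rI - A).
Cofactor expansion gives p(r) = r^3 - 14r^2 + 63r - 90.
Try r = 5: p(5) = 0, so 5 is a root.
Factor out (r - 5): p(r) = (r - 5)·(r^2 - 9r + 18).
The quadratic factors as (r - 3)·(r - 6).
Eigenvalues: 3, 5, 6.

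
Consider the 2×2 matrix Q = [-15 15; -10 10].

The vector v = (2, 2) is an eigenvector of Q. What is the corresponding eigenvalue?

Compute Qv: Q·(2, 2) = (0, 0).
Since Qv = λv, compare component 1: 0 = λ·2, so λ = 0.

0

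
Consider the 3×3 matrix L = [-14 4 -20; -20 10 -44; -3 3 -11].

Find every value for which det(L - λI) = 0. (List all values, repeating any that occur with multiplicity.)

-10, -3, -2

Compute the characteristic polynomial p(s) = det(sI - L).
Expanding along the first row, p(s) = s^3 + 15s^2 + 56s + 60.
Try s = -10: p(-10) = 0, so -10 is a root.
Factor out (s + 10): p(s) = (s + 10)·(s^2 + 5s + 6).
The quadratic factors as (s + 3)·(s + 2).
Eigenvalues: -10, -3, -2.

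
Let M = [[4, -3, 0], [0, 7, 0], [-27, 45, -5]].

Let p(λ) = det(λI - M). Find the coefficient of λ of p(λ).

-27

p(λ) = λ^3 - 6λ^2 - 27λ + 140.
The coefficient of λ is -27.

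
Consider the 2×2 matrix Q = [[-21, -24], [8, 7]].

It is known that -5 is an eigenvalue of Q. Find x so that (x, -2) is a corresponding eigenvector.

We need (Q + 5I)v = 0.
Q + 5I = [[-16, -24], [8, 12]].
Row 1: (-16)·x + (-24)·-2 = 0
Row 2: (8)·x + (12)·-2 = 0
Solving gives x = 3.
Check: Q·(3, -2) = (-15, 10) = -5·(3, -2).

3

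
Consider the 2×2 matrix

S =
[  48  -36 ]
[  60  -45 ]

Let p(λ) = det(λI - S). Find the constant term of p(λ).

0

p(λ) = λ^2 - 3λ.
The constant term is 0.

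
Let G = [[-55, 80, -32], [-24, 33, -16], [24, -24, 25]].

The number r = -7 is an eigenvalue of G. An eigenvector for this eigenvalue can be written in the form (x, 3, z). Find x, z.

7, -3

We need (G + 7I)v = 0.
G + 7I = [[-48, 80, -32], [-24, 40, -16], [24, -24, 32]].
Row 1: (-48)·x + (80)·3 + (-32)·z = 0
Row 2: (-24)·x + (40)·3 + (-16)·z = 0
Row 3: (24)·x + (-24)·3 + (32)·z = 0
Solving gives x = 7, z = -3.
Check: G·(7, 3, -3) = (-49, -21, 21) = -7·(7, 3, -3).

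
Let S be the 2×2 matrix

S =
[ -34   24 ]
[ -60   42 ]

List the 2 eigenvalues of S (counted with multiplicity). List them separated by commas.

2, 6

det(S - λI) = (-34 - λ)(42 - λ) - (24)·(-60) = λ^2 - 8λ + 12.
This factors as (λ - 2)·(λ - 6) = 0.
Eigenvalues: 2, 6.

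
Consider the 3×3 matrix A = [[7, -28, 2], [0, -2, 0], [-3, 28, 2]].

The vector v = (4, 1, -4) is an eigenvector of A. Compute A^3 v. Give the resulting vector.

(-32, -8, 32)

First find the eigenvalue: Av = (-8, -2, 8) = -2·(4, 1, -4), so λ = -2.
Then A^3 v = λ^3·v = (-2)^3·(4, 1, -4) = -8·(4, 1, -4) = (-32, -8, 32).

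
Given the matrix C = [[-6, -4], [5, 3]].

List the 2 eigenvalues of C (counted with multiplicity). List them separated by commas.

-2, -1

det(C - lambda·I) = (-6 - lambda)(3 - lambda) - (-4)·(5) = lambda^2 + 3·lambda + 2.
This factors as (lambda + 2)·(lambda + 1) = 0.
Eigenvalues: -2, -1.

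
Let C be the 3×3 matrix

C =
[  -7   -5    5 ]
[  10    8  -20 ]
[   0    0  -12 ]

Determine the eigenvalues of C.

-12, -2, 3

The characteristic polynomial is p(r) = det(rI - C).
Expanding the 3×3 determinant: p(r) = r^3 + 11r^2 - 18r - 72.
Since p(3) = 0, r = 3 is a root.
Factor out (r - 3): p(r) = (r - 3)·(r^2 + 14r + 24).
The quadratic factors as (r + 12)·(r + 2).
Eigenvalues: -12, -2, 3.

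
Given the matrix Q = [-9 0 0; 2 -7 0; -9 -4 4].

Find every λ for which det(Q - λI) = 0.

-9, -7, 4

Q is lower triangular, so its eigenvalues are the diagonal entries.
Diagonal: -9, -7, 4.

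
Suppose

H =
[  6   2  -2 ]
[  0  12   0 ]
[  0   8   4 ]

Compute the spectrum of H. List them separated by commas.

4, 6, 12

Compute the characteristic polynomial p(λ) = det(λI - H).
Expanding the 3×3 determinant: p(λ) = λ^3 - 22λ^2 + 144λ - 288.
Rational-root test: λ = 4 gives p(4) = 0.
Dividing by (λ - 4) leaves λ^2 - 18λ + 72.
The quadratic factors as (λ - 6)·(λ - 12).
Eigenvalues: 4, 6, 12.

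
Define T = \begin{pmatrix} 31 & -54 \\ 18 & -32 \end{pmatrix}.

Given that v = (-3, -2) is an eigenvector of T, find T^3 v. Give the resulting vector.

(375, 250)

First find the eigenvalue: Tv = (15, 10) = -5·(-3, -2), so λ = -5.
Then T^3 v = λ^3·v = (-5)^3·(-3, -2) = -125·(-3, -2) = (375, 250).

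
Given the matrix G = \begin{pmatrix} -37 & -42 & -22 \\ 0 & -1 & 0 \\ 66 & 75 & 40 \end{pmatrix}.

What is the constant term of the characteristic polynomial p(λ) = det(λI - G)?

-28

p(0) = det(0·I − G) = det(−G) = (−1)^3·det(G).
det(G) = 28, so p(0) = -28.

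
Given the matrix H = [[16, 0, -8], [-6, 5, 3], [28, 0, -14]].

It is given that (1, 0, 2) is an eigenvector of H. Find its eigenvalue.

0

Compute Hv: H·(1, 0, 2) = (0, 0, 0).
Since Hv = λv, compare component 1: 0 = λ·1, so λ = 0.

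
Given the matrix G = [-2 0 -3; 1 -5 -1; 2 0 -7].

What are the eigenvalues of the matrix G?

-5, -5, -4

Set up det(λI - G) = 0.
Expanding along the first row, p(λ) = λ^3 + 14λ^2 + 65λ + 100.
Rational-root test: λ = -4 gives p(-4) = 0.
Factor out (λ + 4): p(λ) = (λ + 4)·(λ^2 + 10λ + 25).
The quadratic factor is (λ + 5)^2.
Eigenvalues: -5, -5, -4.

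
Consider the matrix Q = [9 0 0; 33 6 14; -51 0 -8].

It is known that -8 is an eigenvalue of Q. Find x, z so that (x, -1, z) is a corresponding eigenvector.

We need (Q + 8I)v = 0.
Q + 8I = [[17, 0, 0], [33, 14, 14], [-51, 0, 0]].
Row 1: (17)·x + (0)·-1 + (0)·z = 0
Row 2: (33)·x + (14)·-1 + (14)·z = 0
Row 3: (-51)·x + (0)·-1 + (0)·z = 0
Solving gives x = 0, z = 1.
Check: Q·(0, -1, 1) = (0, 8, -8) = -8·(0, -1, 1).

0, 1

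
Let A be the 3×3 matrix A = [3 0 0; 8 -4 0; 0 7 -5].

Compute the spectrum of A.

-5, -4, 3

A is lower triangular, so its eigenvalues are the diagonal entries.
Diagonal: 3, -4, -5.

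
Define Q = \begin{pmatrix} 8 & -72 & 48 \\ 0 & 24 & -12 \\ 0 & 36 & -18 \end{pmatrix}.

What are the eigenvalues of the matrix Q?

Compute the characteristic polynomial p(μ) = det(μI - Q).
Expanding along the first row, p(μ) = μ^3 - 14μ^2 + 48μ.
Rational-root test: μ = 0 gives p(0) = 0.
Factor out μ: p(μ) = μ·(μ^2 - 14μ + 48).
The quadratic factors as (μ - 6)·(μ - 8).
Eigenvalues: 0, 6, 8.

0, 6, 8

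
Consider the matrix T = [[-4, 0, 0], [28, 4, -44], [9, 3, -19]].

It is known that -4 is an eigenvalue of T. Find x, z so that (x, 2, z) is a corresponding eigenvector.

1, 1

We need (T + 4I)v = 0.
T + 4I = [[0, 0, 0], [28, 8, -44], [9, 3, -15]].
Row 1: (0)·x + (0)·2 + (0)·z = 0
Row 2: (28)·x + (8)·2 + (-44)·z = 0
Row 3: (9)·x + (3)·2 + (-15)·z = 0
Solving gives x = 1, z = 1.
Check: T·(1, 2, 1) = (-4, -8, -4) = -4·(1, 2, 1).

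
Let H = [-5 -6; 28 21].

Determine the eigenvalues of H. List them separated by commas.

7, 9

det(H - tI) = (-5 - t)(21 - t) - (-6)·(28) = t^2 - 16t + 63.
This factors as (t - 7)·(t - 9) = 0.
Eigenvalues: 7, 9.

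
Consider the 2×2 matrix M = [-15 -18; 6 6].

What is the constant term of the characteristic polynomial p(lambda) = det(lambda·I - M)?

p(0) = det(0·I − M) = det(−M) = (−1)^2·det(M).
det(M) = 18, so p(0) = 18.

18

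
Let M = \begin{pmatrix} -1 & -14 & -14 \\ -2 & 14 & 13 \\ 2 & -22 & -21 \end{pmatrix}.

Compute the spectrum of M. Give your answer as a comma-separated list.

-8, -1, 1

Set up det(tI - M) = 0.
Expanding along the first row, p(t) = t^3 + 8t^2 - t - 8.
Rational-root test: t = -1 gives p(-1) = 0.
Dividing by (t + 1) leaves t^2 + 7t - 8.
The quadratic factors as (t + 8)·(t - 1).
Eigenvalues: -8, -1, 1.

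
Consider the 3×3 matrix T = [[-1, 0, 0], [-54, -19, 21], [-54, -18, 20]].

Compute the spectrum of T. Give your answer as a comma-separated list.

-1, -1, 2

Set up det(λI - T) = 0.
Cofactor expansion gives p(λ) = λ^3 - 3λ - 2.
Try λ = -1: p(-1) = 0, so -1 is a root.
Dividing by (λ + 1) leaves λ^2 - λ - 2.
The quadratic factors as (λ + 1)·(λ - 2).
Eigenvalues: -1, -1, 2.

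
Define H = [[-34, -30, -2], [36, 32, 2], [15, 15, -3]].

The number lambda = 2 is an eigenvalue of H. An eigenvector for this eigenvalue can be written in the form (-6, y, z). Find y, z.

We need (H - 2I)v = 0.
H - 2I = [[-36, -30, -2], [36, 30, 2], [15, 15, -5]].
Row 1: (-36)·-6 + (-30)·y + (-2)·z = 0
Row 2: (36)·-6 + (30)·y + (2)·z = 0
Row 3: (15)·-6 + (15)·y + (-5)·z = 0
Solving gives y = 7, z = 3.
Check: H·(-6, 7, 3) = (-12, 14, 6) = 2·(-6, 7, 3).

7, 3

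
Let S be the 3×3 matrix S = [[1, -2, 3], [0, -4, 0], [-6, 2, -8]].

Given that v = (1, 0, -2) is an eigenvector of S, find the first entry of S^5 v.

-3125

First find the eigenvalue: Sv = (-5, 0, 10) = -5·(1, 0, -2), so λ = -5.
Then S^5 v = λ^5·v = (-5)^5·(1, 0, -2) = -3125·(1, 0, -2) = (-3125, 0, 6250).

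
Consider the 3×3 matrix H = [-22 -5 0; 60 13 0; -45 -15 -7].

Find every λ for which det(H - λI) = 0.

The characteristic polynomial is p(s) = det(sI - H).
Expanding the 3×3 determinant: p(s) = s^3 + 16s^2 + 77s + 98.
Try s = -2: p(-2) = 0, so -2 is a root.
Factor out (s + 2): p(s) = (s + 2)·(s^2 + 14s + 49).
The quadratic factor is (s + 7)^2.
Eigenvalues: -7, -7, -2.

-7, -7, -2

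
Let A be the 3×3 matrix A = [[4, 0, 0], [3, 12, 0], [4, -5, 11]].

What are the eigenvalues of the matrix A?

A is lower triangular, so its eigenvalues are the diagonal entries.
Diagonal: 4, 12, 11.

4, 11, 12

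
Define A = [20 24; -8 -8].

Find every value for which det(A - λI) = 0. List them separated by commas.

det(A - lambda·I) = (20 - lambda)(-8 - lambda) - (24)·(-8) = lambda^2 - 12·lambda + 32.
This factors as (lambda - 4)·(lambda - 8) = 0.
Eigenvalues: 4, 8.

4, 8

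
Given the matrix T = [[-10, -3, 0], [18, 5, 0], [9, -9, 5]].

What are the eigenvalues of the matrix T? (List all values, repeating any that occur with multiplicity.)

-4, -1, 5

Set up det(tI - T) = 0.
Cofactor expansion gives p(t) = t^3 - 21t - 20.
Since p(-1) = 0, t = -1 is a root.
Dividing by (t + 1) leaves t^2 - t - 20.
The quadratic factors as (t + 4)·(t - 5).
Eigenvalues: -4, -1, 5.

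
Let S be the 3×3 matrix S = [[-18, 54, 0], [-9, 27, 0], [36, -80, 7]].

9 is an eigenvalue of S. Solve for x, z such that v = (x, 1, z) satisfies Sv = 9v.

2, -4

We need (S - 9I)v = 0.
S - 9I = [[-27, 54, 0], [-9, 18, 0], [36, -80, -2]].
Row 1: (-27)·x + (54)·1 + (0)·z = 0
Row 2: (-9)·x + (18)·1 + (0)·z = 0
Row 3: (36)·x + (-80)·1 + (-2)·z = 0
Solving gives x = 2, z = -4.
Check: S·(2, 1, -4) = (18, 9, -36) = 9·(2, 1, -4).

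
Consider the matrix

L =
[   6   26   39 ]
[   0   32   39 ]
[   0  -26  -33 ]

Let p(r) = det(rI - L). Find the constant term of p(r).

252

p(r) = r^3 - 5r^2 - 48r + 252.
The constant term is 252.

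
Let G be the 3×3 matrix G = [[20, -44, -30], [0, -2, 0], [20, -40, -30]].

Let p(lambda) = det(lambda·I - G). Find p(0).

p(0) = det(0·I − G) = det(−G) = (−1)^3·det(G).
det(G) = 0, so p(0) = 0.

0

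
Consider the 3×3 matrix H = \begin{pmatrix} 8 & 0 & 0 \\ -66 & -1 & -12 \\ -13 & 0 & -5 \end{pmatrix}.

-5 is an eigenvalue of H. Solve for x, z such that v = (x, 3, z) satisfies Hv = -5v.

We need (H + 5I)v = 0.
H + 5I = [[13, 0, 0], [-66, 4, -12], [-13, 0, 0]].
Row 1: (13)·x + (0)·3 + (0)·z = 0
Row 2: (-66)·x + (4)·3 + (-12)·z = 0
Row 3: (-13)·x + (0)·3 + (0)·z = 0
Solving gives x = 0, z = 1.
Check: H·(0, 3, 1) = (0, -15, -5) = -5·(0, 3, 1).

0, 1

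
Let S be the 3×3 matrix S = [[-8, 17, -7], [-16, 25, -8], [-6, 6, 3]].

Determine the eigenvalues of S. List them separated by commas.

Set up det(tI - S) = 0.
Expanding the 3×3 determinant: p(t) = t^3 - 20t^2 + 129t - 270.
Rational-root test: t = 5 gives p(5) = 0.
Dividing by (t - 5) leaves t^2 - 15t + 54.
The quadratic factors as (t - 6)·(t - 9).
Eigenvalues: 5, 6, 9.

5, 6, 9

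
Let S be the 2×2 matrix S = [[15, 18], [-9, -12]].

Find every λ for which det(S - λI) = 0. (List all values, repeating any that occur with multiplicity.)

det(S - lambda·I) = (15 - lambda)(-12 - lambda) - (18)·(-9) = lambda^2 - 3·lambda - 18.
This factors as (lambda + 3)·(lambda - 6) = 0.
Eigenvalues: -3, 6.

-3, 6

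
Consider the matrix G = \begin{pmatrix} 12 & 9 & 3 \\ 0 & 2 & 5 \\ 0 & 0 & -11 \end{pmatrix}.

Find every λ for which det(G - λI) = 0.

G is upper triangular, so its eigenvalues are the diagonal entries.
Diagonal: 12, 2, -11.

-11, 2, 12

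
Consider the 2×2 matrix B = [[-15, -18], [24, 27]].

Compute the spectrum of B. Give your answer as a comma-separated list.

det(B - sI) = (-15 - s)(27 - s) - (-18)·(24) = s^2 - 12s + 27.
This factors as (s - 3)·(s - 9) = 0.
Eigenvalues: 3, 9.

3, 9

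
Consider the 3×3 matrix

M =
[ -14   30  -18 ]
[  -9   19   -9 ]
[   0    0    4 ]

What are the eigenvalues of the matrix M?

Set up det(lambda·I - M) = 0.
Cofactor expansion gives p(lambda) = lambda^3 - 9·lambda^2 + 24·lambda - 16.
Rational-root test: lambda = 1 gives p(1) = 0.
Dividing by (lambda - 1) leaves lambda^2 - 8·lambda + 16.
The quadratic factor is (lambda - 4)^2.
Eigenvalues: 1, 4, 4.

1, 4, 4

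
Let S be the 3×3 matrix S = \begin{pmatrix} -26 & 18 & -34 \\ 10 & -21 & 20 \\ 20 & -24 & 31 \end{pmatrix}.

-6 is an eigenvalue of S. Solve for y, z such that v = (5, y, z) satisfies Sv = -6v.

-2, -4

We need (S + 6I)v = 0.
S + 6I = [[-20, 18, -34], [10, -15, 20], [20, -24, 37]].
Row 1: (-20)·5 + (18)·y + (-34)·z = 0
Row 2: (10)·5 + (-15)·y + (20)·z = 0
Row 3: (20)·5 + (-24)·y + (37)·z = 0
Solving gives y = -2, z = -4.
Check: S·(5, -2, -4) = (-30, 12, 24) = -6·(5, -2, -4).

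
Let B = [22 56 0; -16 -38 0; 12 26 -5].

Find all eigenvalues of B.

-10, -6, -5

Compute the characteristic polynomial p(r) = det(rI - B).
Expanding the 3×3 determinant: p(r) = r^3 + 21r^2 + 140r + 300.
Since p(-10) = 0, r = -10 is a root.
Factor out (r + 10): p(r) = (r + 10)·(r^2 + 11r + 30).
The quadratic factors as (r + 6)·(r + 5).
Eigenvalues: -10, -6, -5.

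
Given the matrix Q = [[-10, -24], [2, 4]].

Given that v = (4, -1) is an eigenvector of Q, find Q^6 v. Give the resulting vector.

First find the eigenvalue: Qv = (-16, 4) = -4·(4, -1), so λ = -4.
Then Q^6 v = λ^6·v = (-4)^6·(4, -1) = 4096·(4, -1) = (16384, -4096).

(16384, -4096)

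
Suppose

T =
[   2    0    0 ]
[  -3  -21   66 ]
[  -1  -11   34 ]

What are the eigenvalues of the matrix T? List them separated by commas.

1, 2, 12

Compute the characteristic polynomial p(r) = det(rI - T).
Cofactor expansion gives p(r) = r^3 - 15r^2 + 38r - 24.
Rational-root test: r = 12 gives p(12) = 0.
Dividing by (r - 12) leaves r^2 - 3r + 2.
The quadratic factors as (r - 1)·(r - 2).
Eigenvalues: 1, 2, 12.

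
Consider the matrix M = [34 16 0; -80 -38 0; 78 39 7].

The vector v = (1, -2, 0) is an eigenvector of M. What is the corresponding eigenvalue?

2

Compute Mv: M·(1, -2, 0) = (2, -4, 0).
Since Mv = λv, compare component 1: 2 = λ·1, so λ = 2.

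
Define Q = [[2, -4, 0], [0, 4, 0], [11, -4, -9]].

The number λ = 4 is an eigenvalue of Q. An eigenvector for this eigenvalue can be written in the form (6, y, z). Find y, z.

We need (Q - 4I)v = 0.
Q - 4I = [[-2, -4, 0], [0, 0, 0], [11, -4, -13]].
Row 1: (-2)·6 + (-4)·y + (0)·z = 0
Row 2: (0)·6 + (0)·y + (0)·z = 0
Row 3: (11)·6 + (-4)·y + (-13)·z = 0
Solving gives y = -3, z = 6.
Check: Q·(6, -3, 6) = (24, -12, 24) = 4·(6, -3, 6).

-3, 6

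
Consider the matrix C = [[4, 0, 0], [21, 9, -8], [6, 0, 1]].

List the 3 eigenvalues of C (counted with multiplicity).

1, 4, 9

Set up det(tI - C) = 0.
Cofactor expansion gives p(t) = t^3 - 14t^2 + 49t - 36.
Rational-root test: t = 9 gives p(9) = 0.
Factor out (t - 9): p(t) = (t - 9)·(t^2 - 5t + 4).
The quadratic factors as (t - 1)·(t - 4).
Eigenvalues: 1, 4, 9.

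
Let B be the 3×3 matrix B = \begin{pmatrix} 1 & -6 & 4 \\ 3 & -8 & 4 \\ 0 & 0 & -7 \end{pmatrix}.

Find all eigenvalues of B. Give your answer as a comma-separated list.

Set up det(μI - B) = 0.
Expanding the 3×3 determinant: p(μ) = μ^3 + 14μ^2 + 59μ + 70.
Since p(-5) = 0, μ = -5 is a root.
Factor out (μ + 5): p(μ) = (μ + 5)·(μ^2 + 9μ + 14).
The quadratic factors as (μ + 7)·(μ + 2).
Eigenvalues: -7, -5, -2.

-7, -5, -2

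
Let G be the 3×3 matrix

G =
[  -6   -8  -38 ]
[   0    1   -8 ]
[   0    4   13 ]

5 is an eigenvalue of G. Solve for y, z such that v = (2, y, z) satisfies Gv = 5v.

We need (G - 5I)v = 0.
G - 5I = [[-11, -8, -38], [0, -4, -8], [0, 4, 8]].
Row 1: (-11)·2 + (-8)·y + (-38)·z = 0
Row 2: (0)·2 + (-4)·y + (-8)·z = 0
Row 3: (0)·2 + (4)·y + (8)·z = 0
Solving gives y = 2, z = -1.
Check: G·(2, 2, -1) = (10, 10, -5) = 5·(2, 2, -1).

2, -1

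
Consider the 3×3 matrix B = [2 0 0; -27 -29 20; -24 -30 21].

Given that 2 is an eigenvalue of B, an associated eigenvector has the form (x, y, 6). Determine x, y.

We need (B - 2I)v = 0.
B - 2I = [[0, 0, 0], [-27, -31, 20], [-24, -30, 19]].
Row 1: (0)·x + (0)·y + (0)·6 = 0
Row 2: (-27)·x + (-31)·y + (20)·6 = 0
Row 3: (-24)·x + (-30)·y + (19)·6 = 0
Solving gives x = 1, y = 3.
Check: B·(1, 3, 6) = (2, 6, 12) = 2·(1, 3, 6).

1, 3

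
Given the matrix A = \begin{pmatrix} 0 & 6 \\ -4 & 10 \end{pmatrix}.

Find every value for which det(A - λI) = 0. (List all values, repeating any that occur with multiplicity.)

4, 6

det(A - λI) = (0 - λ)(10 - λ) - (6)·(-4) = λ^2 - 10λ + 24.
This factors as (λ - 4)·(λ - 6) = 0.
Eigenvalues: 4, 6.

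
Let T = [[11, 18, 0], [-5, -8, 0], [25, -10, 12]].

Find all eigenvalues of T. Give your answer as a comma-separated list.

1, 2, 12

Compute the characteristic polynomial p(s) = det(sI - T).
Cofactor expansion gives p(s) = s^3 - 15s^2 + 38s - 24.
Rational-root test: s = 1 gives p(1) = 0.
Dividing by (s - 1) leaves s^2 - 14s + 24.
The quadratic factors as (s - 2)·(s - 12).
Eigenvalues: 1, 2, 12.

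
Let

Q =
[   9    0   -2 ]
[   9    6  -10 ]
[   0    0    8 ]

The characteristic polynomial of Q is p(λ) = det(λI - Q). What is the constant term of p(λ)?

p(λ) = λ^3 - 23λ^2 + 174λ - 432.
The constant term is -432.

-432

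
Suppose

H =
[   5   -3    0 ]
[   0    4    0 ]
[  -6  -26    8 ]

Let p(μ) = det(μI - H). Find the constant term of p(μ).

p(μ) = μ^3 - 17μ^2 + 92μ - 160.
The constant term is -160.

-160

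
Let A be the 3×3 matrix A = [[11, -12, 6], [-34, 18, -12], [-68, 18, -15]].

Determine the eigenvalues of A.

-6, 9, 11

The characteristic polynomial is p(r) = det(rI - A).
Cofactor expansion gives p(r) = r^3 - 14r^2 - 21r + 594.
Since p(-6) = 0, r = -6 is a root.
Factor out (r + 6): p(r) = (r + 6)·(r^2 - 20r + 99).
The quadratic factors as (r - 9)·(r - 11).
Eigenvalues: -6, 9, 11.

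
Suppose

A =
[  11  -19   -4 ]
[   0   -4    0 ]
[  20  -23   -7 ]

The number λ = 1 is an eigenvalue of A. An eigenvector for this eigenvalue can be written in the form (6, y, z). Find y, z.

We need (A - 1I)v = 0.
A - 1I = [[10, -19, -4], [0, -5, 0], [20, -23, -8]].
Row 1: (10)·6 + (-19)·y + (-4)·z = 0
Row 2: (0)·6 + (-5)·y + (0)·z = 0
Row 3: (20)·6 + (-23)·y + (-8)·z = 0
Solving gives y = 0, z = 15.
Check: A·(6, 0, 15) = (6, 0, 15) = 1·(6, 0, 15).

0, 15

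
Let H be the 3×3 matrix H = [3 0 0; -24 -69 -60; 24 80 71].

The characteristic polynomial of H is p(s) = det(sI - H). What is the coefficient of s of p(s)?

-93

p(s) = s^3 - 5s^2 - 93s + 297.
The coefficient of s is -93.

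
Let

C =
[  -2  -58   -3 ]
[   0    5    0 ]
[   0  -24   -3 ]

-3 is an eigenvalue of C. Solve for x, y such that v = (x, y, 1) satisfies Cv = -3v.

3, 0

We need (C + 3I)v = 0.
C + 3I = [[1, -58, -3], [0, 8, 0], [0, -24, 0]].
Row 1: (1)·x + (-58)·y + (-3)·1 = 0
Row 2: (0)·x + (8)·y + (0)·1 = 0
Row 3: (0)·x + (-24)·y + (0)·1 = 0
Solving gives x = 3, y = 0.
Check: C·(3, 0, 1) = (-9, 0, -3) = -3·(3, 0, 1).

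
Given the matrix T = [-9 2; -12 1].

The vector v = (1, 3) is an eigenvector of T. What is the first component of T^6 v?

First find the eigenvalue: Tv = (-3, -9) = -3·(1, 3), so λ = -3.
Then T^6 v = λ^6·v = (-3)^6·(1, 3) = 729·(1, 3) = (729, 2187).

729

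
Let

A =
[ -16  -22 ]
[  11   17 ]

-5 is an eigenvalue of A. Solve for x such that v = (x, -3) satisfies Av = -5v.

We need (A + 5I)v = 0.
A + 5I = [[-11, -22], [11, 22]].
Row 1: (-11)·x + (-22)·-3 = 0
Row 2: (11)·x + (22)·-3 = 0
Solving gives x = 6.
Check: A·(6, -3) = (-30, 15) = -5·(6, -3).

6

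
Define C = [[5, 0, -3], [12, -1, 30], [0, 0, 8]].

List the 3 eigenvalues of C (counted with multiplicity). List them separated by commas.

-1, 5, 8

Compute the characteristic polynomial p(λ) = det(λI - C).
Cofactor expansion gives p(λ) = λ^3 - 12λ^2 + 27λ + 40.
Rational-root test: λ = 8 gives p(8) = 0.
Dividing by (λ - 8) leaves λ^2 - 4λ - 5.
The quadratic factors as (λ + 1)·(λ - 5).
Eigenvalues: -1, 5, 8.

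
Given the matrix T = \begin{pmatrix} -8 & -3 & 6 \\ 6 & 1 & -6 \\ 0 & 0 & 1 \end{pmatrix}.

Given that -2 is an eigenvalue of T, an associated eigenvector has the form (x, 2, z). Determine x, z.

-1, 0

We need (T + 2I)v = 0.
T + 2I = [[-6, -3, 6], [6, 3, -6], [0, 0, 3]].
Row 1: (-6)·x + (-3)·2 + (6)·z = 0
Row 2: (6)·x + (3)·2 + (-6)·z = 0
Row 3: (0)·x + (0)·2 + (3)·z = 0
Solving gives x = -1, z = 0.
Check: T·(-1, 2, 0) = (2, -4, 0) = -2·(-1, 2, 0).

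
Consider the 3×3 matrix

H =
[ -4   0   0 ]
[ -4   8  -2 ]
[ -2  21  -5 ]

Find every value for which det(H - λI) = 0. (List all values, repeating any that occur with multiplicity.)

-4, 1, 2

Set up det(rI - H) = 0.
Cofactor expansion gives p(r) = r^3 + r^2 - 10r + 8.
Rational-root test: r = 2 gives p(2) = 0.
Factor out (r - 2): p(r) = (r - 2)·(r^2 + 3r - 4).
The quadratic factors as (r + 4)·(r - 1).
Eigenvalues: -4, 1, 2.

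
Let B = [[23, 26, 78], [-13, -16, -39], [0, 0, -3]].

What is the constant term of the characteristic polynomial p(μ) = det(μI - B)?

-90

p(0) = det(0·I − B) = det(−B) = (−1)^3·det(B).
det(B) = 90, so p(0) = -90.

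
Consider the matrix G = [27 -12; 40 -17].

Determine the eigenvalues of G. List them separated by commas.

3, 7

det(G - rI) = (27 - r)(-17 - r) - (-12)·(40) = r^2 - 10r + 21.
This factors as (r - 3)·(r - 7) = 0.
Eigenvalues: 3, 7.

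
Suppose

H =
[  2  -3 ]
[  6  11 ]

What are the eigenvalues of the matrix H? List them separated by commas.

5, 8

det(H - sI) = (2 - s)(11 - s) - (-3)·(6) = s^2 - 13s + 40.
This factors as (s - 5)·(s - 8) = 0.
Eigenvalues: 5, 8.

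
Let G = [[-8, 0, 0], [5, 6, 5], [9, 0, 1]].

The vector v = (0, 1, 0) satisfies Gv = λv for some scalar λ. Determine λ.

Compute Gv: G·(0, 1, 0) = (0, 6, 0).
Since Gv = λv, compare component 2: 6 = λ·1, so λ = 6.

6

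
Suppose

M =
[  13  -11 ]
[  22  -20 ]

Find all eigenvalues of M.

det(M - rI) = (13 - r)(-20 - r) - (-11)·(22) = r^2 + 7r - 18.
This factors as (r + 9)·(r - 2) = 0.
Eigenvalues: -9, 2.

-9, 2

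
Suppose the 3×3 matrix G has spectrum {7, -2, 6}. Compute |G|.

-84

det(G) is the product of the eigenvalues: (7) · (-2) · (6) = -84.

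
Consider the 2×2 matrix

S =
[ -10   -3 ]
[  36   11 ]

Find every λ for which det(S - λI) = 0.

det(S - λI) = (-10 - λ)(11 - λ) - (-3)·(36) = λ^2 - λ - 2.
This factors as (λ + 1)·(λ - 2) = 0.
Eigenvalues: -1, 2.

-1, 2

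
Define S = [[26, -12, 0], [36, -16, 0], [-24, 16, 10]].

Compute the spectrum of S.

2, 8, 10

The characteristic polynomial is p(r) = det(rI - S).
Expanding the 3×3 determinant: p(r) = r^3 - 20r^2 + 116r - 160.
Since p(8) = 0, r = 8 is a root.
Factor out (r - 8): p(r) = (r - 8)·(r^2 - 12r + 20).
The quadratic factors as (r - 2)·(r - 10).
Eigenvalues: 2, 8, 10.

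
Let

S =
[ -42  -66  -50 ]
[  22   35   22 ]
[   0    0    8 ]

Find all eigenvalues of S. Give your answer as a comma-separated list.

The characteristic polynomial is p(r) = det(rI - S).
Cofactor expansion gives p(r) = r^3 - r^2 - 74r + 144.
Try r = 8: p(8) = 0, so 8 is a root.
Dividing by (r - 8) leaves r^2 + 7r - 18.
The quadratic factors as (r + 9)·(r - 2).
Eigenvalues: -9, 2, 8.

-9, 2, 8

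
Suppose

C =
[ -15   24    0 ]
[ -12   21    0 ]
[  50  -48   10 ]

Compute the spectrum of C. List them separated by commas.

-3, 9, 10

The characteristic polynomial is p(lambda) = det(lambda·I - C).
Expanding along the first row, p(lambda) = lambda^3 - 16·lambda^2 + 33·lambda + 270.
Try lambda = 9: p(9) = 0, so 9 is a root.
Factor out (lambda - 9): p(lambda) = (lambda - 9)·(lambda^2 - 7·lambda - 30).
The quadratic factors as (lambda + 3)·(lambda - 10).
Eigenvalues: -3, 9, 10.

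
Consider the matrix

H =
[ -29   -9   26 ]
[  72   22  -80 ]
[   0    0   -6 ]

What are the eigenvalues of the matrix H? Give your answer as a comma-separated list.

Compute the characteristic polynomial p(r) = det(rI - H).
Expanding along the first row, p(r) = r^3 + 13r^2 + 52r + 60.
Since p(-2) = 0, r = -2 is a root.
Factor out (r + 2): p(r) = (r + 2)·(r^2 + 11r + 30).
The quadratic factors as (r + 6)·(r + 5).
Eigenvalues: -6, -5, -2.

-6, -5, -2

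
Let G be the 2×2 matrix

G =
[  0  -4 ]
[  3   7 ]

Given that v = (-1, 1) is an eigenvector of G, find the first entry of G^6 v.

First find the eigenvalue: Gv = (-4, 4) = 4·(-1, 1), so λ = 4.
Then G^6 v = λ^6·v = 4^6·(-1, 1) = 4096·(-1, 1) = (-4096, 4096).

-4096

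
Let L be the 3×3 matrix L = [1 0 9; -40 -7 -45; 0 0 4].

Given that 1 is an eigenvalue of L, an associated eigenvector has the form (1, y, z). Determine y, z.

We need (L - 1I)v = 0.
L - 1I = [[0, 0, 9], [-40, -8, -45], [0, 0, 3]].
Row 1: (0)·1 + (0)·y + (9)·z = 0
Row 2: (-40)·1 + (-8)·y + (-45)·z = 0
Row 3: (0)·1 + (0)·y + (3)·z = 0
Solving gives y = -5, z = 0.
Check: L·(1, -5, 0) = (1, -5, 0) = 1·(1, -5, 0).

-5, 0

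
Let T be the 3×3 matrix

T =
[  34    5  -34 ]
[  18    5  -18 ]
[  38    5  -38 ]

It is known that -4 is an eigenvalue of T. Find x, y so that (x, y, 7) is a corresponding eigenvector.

6, 2

We need (T + 4I)v = 0.
T + 4I = [[38, 5, -34], [18, 9, -18], [38, 5, -34]].
Row 1: (38)·x + (5)·y + (-34)·7 = 0
Row 2: (18)·x + (9)·y + (-18)·7 = 0
Row 3: (38)·x + (5)·y + (-34)·7 = 0
Solving gives x = 6, y = 2.
Check: T·(6, 2, 7) = (-24, -8, -28) = -4·(6, 2, 7).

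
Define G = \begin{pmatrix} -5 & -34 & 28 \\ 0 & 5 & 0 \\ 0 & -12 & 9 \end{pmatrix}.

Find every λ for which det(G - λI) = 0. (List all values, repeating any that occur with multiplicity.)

Set up det(tI - G) = 0.
Expanding the 3×3 determinant: p(t) = t^3 - 9t^2 - 25t + 225.
Rational-root test: t = 9 gives p(9) = 0.
Factor out (t - 9): p(t) = (t - 9)·(t^2 - 25).
The quadratic factors as (t + 5)·(t - 5).
Eigenvalues: -5, 5, 9.

-5, 5, 9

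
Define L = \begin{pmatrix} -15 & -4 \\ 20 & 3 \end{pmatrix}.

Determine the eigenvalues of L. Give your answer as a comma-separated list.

-7, -5

det(L - rI) = (-15 - r)(3 - r) - (-4)·(20) = r^2 + 12r + 35.
This factors as (r + 7)·(r + 5) = 0.
Eigenvalues: -7, -5.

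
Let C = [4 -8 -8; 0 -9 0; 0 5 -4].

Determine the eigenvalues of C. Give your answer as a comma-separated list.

Compute the characteristic polynomial p(r) = det(rI - C).
Expanding the 3×3 determinant: p(r) = r^3 + 9r^2 - 16r - 144.
Try r = -9: p(-9) = 0, so -9 is a root.
Factor out (r + 9): p(r) = (r + 9)·(r^2 - 16).
The quadratic factors as (r + 4)·(r - 4).
Eigenvalues: -9, -4, 4.

-9, -4, 4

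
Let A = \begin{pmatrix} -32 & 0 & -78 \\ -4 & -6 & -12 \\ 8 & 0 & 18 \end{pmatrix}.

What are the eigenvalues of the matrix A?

The characteristic polynomial is p(t) = det(tI - A).
Expanding the 3×3 determinant: p(t) = t^3 + 20t^2 + 132t + 288.
Rational-root test: t = -8 gives p(-8) = 0.
Factor out (t + 8): p(t) = (t + 8)·(t^2 + 12t + 36).
The quadratic factor is (t + 6)^2.
Eigenvalues: -8, -6, -6.

-8, -6, -6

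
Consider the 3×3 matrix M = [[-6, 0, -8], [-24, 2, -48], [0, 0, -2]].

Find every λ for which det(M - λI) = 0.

-6, -2, 2

Compute the characteristic polynomial p(t) = det(tI - M).
Expanding the 3×3 determinant: p(t) = t^3 + 6t^2 - 4t - 24.
Since p(2) = 0, t = 2 is a root.
Factor out (t - 2): p(t) = (t - 2)·(t^2 + 8t + 12).
The quadratic factors as (t + 6)·(t + 2).
Eigenvalues: -6, -2, 2.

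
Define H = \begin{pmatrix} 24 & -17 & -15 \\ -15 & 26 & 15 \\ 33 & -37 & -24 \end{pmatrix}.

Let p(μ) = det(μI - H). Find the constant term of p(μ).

-594

p(μ) = μ^3 - 26μ^2 + 219μ - 594.
The constant term is -594.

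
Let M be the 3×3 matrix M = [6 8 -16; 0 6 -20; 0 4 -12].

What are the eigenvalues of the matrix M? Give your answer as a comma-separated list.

-4, -2, 6

Set up det(λI - M) = 0.
Cofactor expansion gives p(λ) = λ^3 - 28λ - 48.
Try λ = -2: p(-2) = 0, so -2 is a root.
Factor out (λ + 2): p(λ) = (λ + 2)·(λ^2 - 2λ - 24).
The quadratic factors as (λ + 4)·(λ - 6).
Eigenvalues: -4, -2, 6.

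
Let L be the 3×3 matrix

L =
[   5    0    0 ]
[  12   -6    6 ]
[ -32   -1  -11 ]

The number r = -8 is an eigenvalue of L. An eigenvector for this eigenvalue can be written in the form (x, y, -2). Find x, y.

We need (L + 8I)v = 0.
L + 8I = [[13, 0, 0], [12, 2, 6], [-32, -1, -3]].
Row 1: (13)·x + (0)·y + (0)·-2 = 0
Row 2: (12)·x + (2)·y + (6)·-2 = 0
Row 3: (-32)·x + (-1)·y + (-3)·-2 = 0
Solving gives x = 0, y = 6.
Check: L·(0, 6, -2) = (0, -48, 16) = -8·(0, 6, -2).

0, 6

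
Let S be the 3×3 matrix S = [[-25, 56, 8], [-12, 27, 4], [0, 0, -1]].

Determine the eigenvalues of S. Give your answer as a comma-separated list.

-1, -1, 3

The characteristic polynomial is p(r) = det(rI - S).
Expanding along the first row, p(r) = r^3 - r^2 - 5r - 3.
Since p(3) = 0, r = 3 is a root.
Factor out (r - 3): p(r) = (r - 3)·(r^2 + 2r + 1).
The quadratic factor is (r + 1)^2.
Eigenvalues: -1, -1, 3.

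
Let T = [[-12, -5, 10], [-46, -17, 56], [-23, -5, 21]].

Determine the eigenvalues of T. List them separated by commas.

-12, -7, 11

The characteristic polynomial is p(lambda) = det(lambda·I - T).
Cofactor expansion gives p(lambda) = lambda^3 + 8·lambda^2 - 125·lambda - 924.
Try lambda = -7: p(-7) = 0, so -7 is a root.
Dividing by (lambda + 7) leaves lambda^2 + lambda - 132.
The quadratic factors as (lambda + 12)·(lambda - 11).
Eigenvalues: -12, -7, 11.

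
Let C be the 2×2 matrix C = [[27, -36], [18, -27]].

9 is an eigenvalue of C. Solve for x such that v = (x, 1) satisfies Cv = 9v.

We need (C - 9I)v = 0.
C - 9I = [[18, -36], [18, -36]].
Row 1: (18)·x + (-36)·1 = 0
Row 2: (18)·x + (-36)·1 = 0
Solving gives x = 2.
Check: C·(2, 1) = (18, 9) = 9·(2, 1).

2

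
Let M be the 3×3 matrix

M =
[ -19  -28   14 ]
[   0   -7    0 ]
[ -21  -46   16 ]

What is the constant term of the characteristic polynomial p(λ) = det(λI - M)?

-70

p(0) = det(0·I − M) = det(−M) = (−1)^3·det(M).
det(M) = 70, so p(0) = -70.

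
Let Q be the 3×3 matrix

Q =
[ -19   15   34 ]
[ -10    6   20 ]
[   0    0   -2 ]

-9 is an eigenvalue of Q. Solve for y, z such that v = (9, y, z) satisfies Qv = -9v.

We need (Q + 9I)v = 0.
Q + 9I = [[-10, 15, 34], [-10, 15, 20], [0, 0, 7]].
Row 1: (-10)·9 + (15)·y + (34)·z = 0
Row 2: (-10)·9 + (15)·y + (20)·z = 0
Row 3: (0)·9 + (0)·y + (7)·z = 0
Solving gives y = 6, z = 0.
Check: Q·(9, 6, 0) = (-81, -54, 0) = -9·(9, 6, 0).

6, 0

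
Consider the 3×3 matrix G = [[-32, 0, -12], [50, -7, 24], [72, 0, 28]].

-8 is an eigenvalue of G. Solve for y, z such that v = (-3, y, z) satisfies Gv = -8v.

We need (G + 8I)v = 0.
G + 8I = [[-24, 0, -12], [50, 1, 24], [72, 0, 36]].
Row 1: (-24)·-3 + (0)·y + (-12)·z = 0
Row 2: (50)·-3 + (1)·y + (24)·z = 0
Row 3: (72)·-3 + (0)·y + (36)·z = 0
Solving gives y = 6, z = 6.
Check: G·(-3, 6, 6) = (24, -48, -48) = -8·(-3, 6, 6).

6, 6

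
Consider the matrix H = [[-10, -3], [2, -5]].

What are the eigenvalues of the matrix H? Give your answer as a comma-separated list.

-8, -7

det(H - rI) = (-10 - r)(-5 - r) - (-3)·(2) = r^2 + 15r + 56.
This factors as (r + 8)·(r + 7) = 0.
Eigenvalues: -8, -7.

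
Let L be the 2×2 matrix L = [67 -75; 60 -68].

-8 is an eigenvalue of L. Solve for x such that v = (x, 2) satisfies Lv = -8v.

2

We need (L + 8I)v = 0.
L + 8I = [[75, -75], [60, -60]].
Row 1: (75)·x + (-75)·2 = 0
Row 2: (60)·x + (-60)·2 = 0
Solving gives x = 2.
Check: L·(2, 2) = (-16, -16) = -8·(2, 2).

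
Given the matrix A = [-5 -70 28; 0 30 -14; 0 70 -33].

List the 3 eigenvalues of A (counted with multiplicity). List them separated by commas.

-5, -5, 2

Set up det(μI - A) = 0.
Expanding along the first row, p(μ) = μ^3 + 8μ^2 + 5μ - 50.
Rational-root test: μ = -5 gives p(-5) = 0.
Dividing by (μ + 5) leaves μ^2 + 3μ - 10.
The quadratic factors as (μ + 5)·(μ - 2).
Eigenvalues: -5, -5, 2.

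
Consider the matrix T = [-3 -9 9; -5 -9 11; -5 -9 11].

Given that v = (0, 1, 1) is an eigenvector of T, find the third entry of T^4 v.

First find the eigenvalue: Tv = (0, 2, 2) = 2·(0, 1, 1), so λ = 2.
Then T^4 v = λ^4·v = 2^4·(0, 1, 1) = 16·(0, 1, 1) = (0, 16, 16).

16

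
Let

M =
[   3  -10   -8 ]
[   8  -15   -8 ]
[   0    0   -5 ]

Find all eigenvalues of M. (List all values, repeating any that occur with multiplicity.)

The characteristic polynomial is p(μ) = det(μI - M).
Cofactor expansion gives p(μ) = μ^3 + 17μ^2 + 95μ + 175.
Try μ = -5: p(-5) = 0, so -5 is a root.
Factor out (μ + 5): p(μ) = (μ + 5)·(μ^2 + 12μ + 35).
The quadratic factors as (μ + 7)·(μ + 5).
Eigenvalues: -7, -5, -5.

-7, -5, -5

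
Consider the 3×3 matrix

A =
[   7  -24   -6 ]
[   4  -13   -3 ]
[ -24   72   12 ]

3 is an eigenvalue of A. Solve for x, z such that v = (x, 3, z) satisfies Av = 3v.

We need (A - 3I)v = 0.
A - 3I = [[4, -24, -6], [4, -16, -3], [-24, 72, 9]].
Row 1: (4)·x + (-24)·3 + (-6)·z = 0
Row 2: (4)·x + (-16)·3 + (-3)·z = 0
Row 3: (-24)·x + (72)·3 + (9)·z = 0
Solving gives x = 6, z = -8.
Check: A·(6, 3, -8) = (18, 9, -24) = 3·(6, 3, -8).

6, -8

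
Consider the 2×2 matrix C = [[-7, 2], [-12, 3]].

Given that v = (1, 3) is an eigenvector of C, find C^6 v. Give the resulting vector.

(1, 3)

First find the eigenvalue: Cv = (-1, -3) = -1·(1, 3), so λ = -1.
Then C^6 v = λ^6·v = (-1)^6·(1, 3) = 1·(1, 3) = (1, 3).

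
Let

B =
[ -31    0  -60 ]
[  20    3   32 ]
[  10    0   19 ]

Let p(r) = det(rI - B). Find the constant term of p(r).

-33

p(r) = r^3 + 9r^2 - 25r - 33.
The constant term is -33.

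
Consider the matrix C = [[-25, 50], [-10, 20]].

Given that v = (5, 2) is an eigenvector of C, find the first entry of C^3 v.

-625

First find the eigenvalue: Cv = (-25, -10) = -5·(5, 2), so λ = -5.
Then C^3 v = λ^3·v = (-5)^3·(5, 2) = -125·(5, 2) = (-625, -250).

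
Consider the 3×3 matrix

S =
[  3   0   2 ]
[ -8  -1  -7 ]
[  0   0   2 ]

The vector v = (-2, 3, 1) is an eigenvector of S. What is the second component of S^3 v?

First find the eigenvalue: Sv = (-4, 6, 2) = 2·(-2, 3, 1), so λ = 2.
Then S^3 v = λ^3·v = 2^3·(-2, 3, 1) = 8·(-2, 3, 1) = (-16, 24, 8).

24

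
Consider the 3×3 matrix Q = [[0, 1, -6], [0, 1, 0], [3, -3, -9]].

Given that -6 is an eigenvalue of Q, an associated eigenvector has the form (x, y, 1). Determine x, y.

We need (Q + 6I)v = 0.
Q + 6I = [[6, 1, -6], [0, 7, 0], [3, -3, -3]].
Row 1: (6)·x + (1)·y + (-6)·1 = 0
Row 2: (0)·x + (7)·y + (0)·1 = 0
Row 3: (3)·x + (-3)·y + (-3)·1 = 0
Solving gives x = 1, y = 0.
Check: Q·(1, 0, 1) = (-6, 0, -6) = -6·(1, 0, 1).

1, 0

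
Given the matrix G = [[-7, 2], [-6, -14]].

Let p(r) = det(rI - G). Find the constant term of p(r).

p(r) = r^2 + 21r + 110.
The constant term is 110.

110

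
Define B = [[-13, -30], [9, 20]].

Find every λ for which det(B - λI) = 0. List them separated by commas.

2, 5

det(B - lambda·I) = (-13 - lambda)(20 - lambda) - (-30)·(9) = lambda^2 - 7·lambda + 10.
This factors as (lambda - 2)·(lambda - 5) = 0.
Eigenvalues: 2, 5.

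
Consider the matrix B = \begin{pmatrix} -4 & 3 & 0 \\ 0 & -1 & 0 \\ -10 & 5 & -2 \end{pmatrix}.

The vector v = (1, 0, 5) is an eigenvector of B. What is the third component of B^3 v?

First find the eigenvalue: Bv = (-4, 0, -20) = -4·(1, 0, 5), so λ = -4.
Then B^3 v = λ^3·v = (-4)^3·(1, 0, 5) = -64·(1, 0, 5) = (-64, 0, -320).

-320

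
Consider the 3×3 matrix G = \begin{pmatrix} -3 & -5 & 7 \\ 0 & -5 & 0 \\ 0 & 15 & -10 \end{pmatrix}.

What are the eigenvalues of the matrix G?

Compute the characteristic polynomial p(μ) = det(μI - G).
Expanding the 3×3 determinant: p(μ) = μ^3 + 18μ^2 + 95μ + 150.
Rational-root test: μ = -10 gives p(-10) = 0.
Factor out (μ + 10): p(μ) = (μ + 10)·(μ^2 + 8μ + 15).
The quadratic factors as (μ + 5)·(μ + 3).
Eigenvalues: -10, -5, -3.

-10, -5, -3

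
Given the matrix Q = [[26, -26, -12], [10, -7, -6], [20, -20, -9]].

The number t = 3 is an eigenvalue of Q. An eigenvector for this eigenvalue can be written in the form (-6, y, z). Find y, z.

We need (Q - 3I)v = 0.
Q - 3I = [[23, -26, -12], [10, -10, -6], [20, -20, -12]].
Row 1: (23)·-6 + (-26)·y + (-12)·z = 0
Row 2: (10)·-6 + (-10)·y + (-6)·z = 0
Row 3: (20)·-6 + (-20)·y + (-12)·z = 0
Solving gives y = -3, z = -5.
Check: Q·(-6, -3, -5) = (-18, -9, -15) = 3·(-6, -3, -5).

-3, -5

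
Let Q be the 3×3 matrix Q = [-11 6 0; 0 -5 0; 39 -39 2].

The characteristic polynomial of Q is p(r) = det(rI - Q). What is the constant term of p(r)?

-110

p(r) = r^3 + 14r^2 + 23r - 110.
The constant term is -110.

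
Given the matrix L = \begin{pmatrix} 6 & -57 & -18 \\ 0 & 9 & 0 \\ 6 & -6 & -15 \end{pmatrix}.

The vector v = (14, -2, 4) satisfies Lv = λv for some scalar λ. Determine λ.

Compute Lv: L·(14, -2, 4) = (126, -18, 36).
Since Lv = λv, compare component 1: 126 = λ·14, so λ = 9.

9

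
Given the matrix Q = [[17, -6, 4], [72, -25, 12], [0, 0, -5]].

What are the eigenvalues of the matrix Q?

The characteristic polynomial is p(lambda) = det(lambda·I - Q).
Expanding the 3×3 determinant: p(lambda) = lambda^3 + 13·lambda^2 + 47·lambda + 35.
Rational-root test: lambda = -1 gives p(-1) = 0.
Factor out (lambda + 1): p(lambda) = (lambda + 1)·(lambda^2 + 12·lambda + 35).
The quadratic factors as (lambda + 7)·(lambda + 5).
Eigenvalues: -7, -5, -1.

-7, -5, -1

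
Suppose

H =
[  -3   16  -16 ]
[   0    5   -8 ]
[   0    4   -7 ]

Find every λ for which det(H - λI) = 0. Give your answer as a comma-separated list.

-3, -3, 1

Compute the characteristic polynomial p(r) = det(rI - H).
Expanding along the first row, p(r) = r^3 + 5r^2 + 3r - 9.
Rational-root test: r = -3 gives p(-3) = 0.
Factor out (r + 3): p(r) = (r + 3)·(r^2 + 2r - 3).
The quadratic factors as (r + 3)·(r - 1).
Eigenvalues: -3, -3, 1.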